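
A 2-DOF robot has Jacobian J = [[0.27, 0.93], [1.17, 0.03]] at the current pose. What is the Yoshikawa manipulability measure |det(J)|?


det(J) = 0.27*0.03 - (0.93)*(1.17) = -1.0800
|det(J)| = 1.0800

1.0800


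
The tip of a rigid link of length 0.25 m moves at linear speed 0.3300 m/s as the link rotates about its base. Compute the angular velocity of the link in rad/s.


omega = v / L = 0.3300 / 0.25 = 1.3200

1.3200 rad/s


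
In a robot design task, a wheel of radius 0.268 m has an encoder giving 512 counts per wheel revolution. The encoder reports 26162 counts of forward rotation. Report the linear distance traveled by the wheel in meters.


revs = 26162/512 = 51.097656
d = revs * 2*pi*r = 51.097656 * 2*pi*0.268 = 86.0430

86.0430 m


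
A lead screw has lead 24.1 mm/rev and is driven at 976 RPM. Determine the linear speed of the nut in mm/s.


v = lead * (RPM/60) = 24.1*976/60 = 392.0267

392.0267 mm/s


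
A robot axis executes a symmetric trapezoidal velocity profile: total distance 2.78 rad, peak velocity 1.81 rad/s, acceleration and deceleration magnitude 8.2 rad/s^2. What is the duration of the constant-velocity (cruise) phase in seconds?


t_acc = v/a = 0.220732 s, d_acc = v^2/(2a) = 0.199762 rad each
d_cruise = 2.78 - 2*0.199762 = 2.380476 rad
t_cruise = d_cruise/v = 2.380476/1.81 = 1.3152

1.3152 s


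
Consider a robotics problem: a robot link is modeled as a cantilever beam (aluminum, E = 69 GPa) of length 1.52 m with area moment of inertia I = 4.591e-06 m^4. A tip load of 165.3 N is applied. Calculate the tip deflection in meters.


delta = F*L^3/(3*E*I) = 165.3*1.52^3/(3*6.900e+10*4.591e-06)
      = 580.5018624/950337 = 6.1084e-04

6.1084e-04 m


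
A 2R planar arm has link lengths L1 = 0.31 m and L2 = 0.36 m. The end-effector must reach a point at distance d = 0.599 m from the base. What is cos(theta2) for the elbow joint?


cos(th2) = (d^2 - L1^2 - L2^2)/(2*L1*L2) = (0.599^2 - 0.31^2 - 0.36^2)/(2*0.31*0.36) = 0.5963

0.5963


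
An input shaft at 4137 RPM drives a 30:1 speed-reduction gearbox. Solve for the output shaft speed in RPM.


omega_out = omega_in / N = 4137 / 30 = 137.9000

137.9000 RPM


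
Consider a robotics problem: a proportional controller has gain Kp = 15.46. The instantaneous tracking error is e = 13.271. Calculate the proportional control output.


u_P = Kp * e = 15.46 * 13.271 = 205.1697

205.1697


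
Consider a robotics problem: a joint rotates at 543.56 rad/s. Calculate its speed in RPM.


RPM = 543.56 * 60/(2*pi) = 5190.6157

5190.6157 RPM


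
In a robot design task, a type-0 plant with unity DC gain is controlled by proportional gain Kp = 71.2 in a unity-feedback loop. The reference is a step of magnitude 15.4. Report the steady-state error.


e_ss = R/(1 + Kp) = 15.4/(1 + 71.2) = 15.4/72.2000 = 0.2133

0.2133


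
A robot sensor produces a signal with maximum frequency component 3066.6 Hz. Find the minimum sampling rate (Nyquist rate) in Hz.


f_s,min = 2*f_max = 2*3066.6 = 6133.2000

6133.2000 Hz


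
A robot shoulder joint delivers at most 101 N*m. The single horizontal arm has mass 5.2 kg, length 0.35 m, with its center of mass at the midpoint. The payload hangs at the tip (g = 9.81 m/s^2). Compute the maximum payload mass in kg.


tau_arm = m_arm*g*(L/2) = 5.2*9.81*0.35/2 = 8.9271 N*m
tau_payload = tau_max - tau_arm = 101 - 8.9271 = 92.0729
m_payload = tau_payload / (g*L) = 92.0729 / (9.81*0.35) = 26.8160

26.8160 kg


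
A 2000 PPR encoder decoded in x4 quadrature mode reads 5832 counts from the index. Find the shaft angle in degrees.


angle = counts * 360 / (PPR*4) = 5832 * 360 / 8000 = 262.4400

262.4400 degrees


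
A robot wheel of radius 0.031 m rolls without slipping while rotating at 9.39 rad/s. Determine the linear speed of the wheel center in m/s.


v = omega * r = 9.39 * 0.031 = 0.2911

0.2911 m/s


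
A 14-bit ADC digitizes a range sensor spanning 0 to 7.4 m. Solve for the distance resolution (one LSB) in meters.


res = range / 2^n = 7.4/2^14 = 7.4/16384 = 4.5166e-04

4.5166e-04 m


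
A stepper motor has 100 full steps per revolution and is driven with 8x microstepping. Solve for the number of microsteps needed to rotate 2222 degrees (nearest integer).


step_size = 360/(100*8) = 360/800 = 0.450000 deg
n = 2222/(360/800) = 2222*800/360 = 4937.7778 -> 4938

4938 steps


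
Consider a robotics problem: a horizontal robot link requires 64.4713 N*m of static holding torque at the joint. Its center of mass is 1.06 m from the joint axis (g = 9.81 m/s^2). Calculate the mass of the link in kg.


m = tau / (g*L) = 64.4713 / (9.81 * 1.06) = 6.2000

6.2000 kg


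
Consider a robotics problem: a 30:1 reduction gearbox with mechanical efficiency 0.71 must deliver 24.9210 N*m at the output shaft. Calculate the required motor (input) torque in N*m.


tau_in = tau_out / (N * eta) = 24.9210 / (30 * 0.71) = 1.1700

1.1700 N*m


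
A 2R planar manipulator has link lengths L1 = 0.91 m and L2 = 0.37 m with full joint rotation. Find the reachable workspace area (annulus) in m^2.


r_max = L1 + L2 = 1.2800, r_min = |L1 - L2| = 0.5400
A = pi*(r_max^2 - r_min^2) = pi*(1.6384 - 0.2916) = 4.2311

4.2311 m^2


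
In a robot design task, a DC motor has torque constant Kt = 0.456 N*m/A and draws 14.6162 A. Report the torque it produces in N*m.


tau = Kt * I = 0.456*14.6162 = 6.6650

6.6650 N*m


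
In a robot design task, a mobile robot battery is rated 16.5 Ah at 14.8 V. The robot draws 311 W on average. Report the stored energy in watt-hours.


E = capacity * V = 16.5*14.8 = 244.2000

244.2000 Wh


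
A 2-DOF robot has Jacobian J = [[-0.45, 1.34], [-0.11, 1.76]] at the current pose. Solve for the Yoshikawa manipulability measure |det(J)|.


det(J) = -0.45*1.76 - (1.34)*(-0.11) = -0.6446
|det(J)| = 0.6446

0.6446


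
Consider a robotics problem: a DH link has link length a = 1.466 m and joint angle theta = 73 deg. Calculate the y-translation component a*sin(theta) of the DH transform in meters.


a*sin(theta) = 1.466*sin(73 deg) = 1.4019

1.4019 m


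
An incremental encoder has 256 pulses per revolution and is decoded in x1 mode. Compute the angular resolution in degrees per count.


resolution = 360 / (PPR * 1) = 360 / 256 = 1.4062

1.4062 degrees


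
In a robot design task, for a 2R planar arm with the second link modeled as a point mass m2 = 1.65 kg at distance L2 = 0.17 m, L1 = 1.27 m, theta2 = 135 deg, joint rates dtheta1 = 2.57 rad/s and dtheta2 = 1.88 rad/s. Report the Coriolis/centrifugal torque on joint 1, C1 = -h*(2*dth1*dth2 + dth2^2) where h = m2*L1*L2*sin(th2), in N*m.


h = m2*L1*L2*sin(th2) = 1.65*1.27*0.17*sin(135 deg) = 0.251896
C1 = -h*(2*2.57*1.88 + 1.88^2) = -0.251896*13.1976 = -3.3244

-3.3244 N*m


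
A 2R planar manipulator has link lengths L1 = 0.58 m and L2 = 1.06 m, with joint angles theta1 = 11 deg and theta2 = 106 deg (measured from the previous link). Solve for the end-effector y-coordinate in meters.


y = L1*sin(th1) + L2*sin(th1+th2) = 0.58*sin(11 deg) + 1.06*sin(117 deg) = 1.0551

1.0551 m


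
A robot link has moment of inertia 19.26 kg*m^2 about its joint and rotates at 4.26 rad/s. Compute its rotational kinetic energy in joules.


KE = (1/2)*I*omega^2 = 0.5*19.26*4.26^2 = 174.7614

174.7614 J


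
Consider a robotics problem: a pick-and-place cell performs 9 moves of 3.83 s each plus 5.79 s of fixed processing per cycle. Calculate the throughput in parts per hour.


T_cycle = 9*3.83 + 5.79 = 40.2600 s
rate = 3600/T = 89.4188

89.4188 parts/hour


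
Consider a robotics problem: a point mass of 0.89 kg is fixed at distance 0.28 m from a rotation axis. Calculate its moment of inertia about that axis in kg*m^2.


I = m*r^2 = 0.89*0.28^2 = 0.0698

0.0698 kg*m^2


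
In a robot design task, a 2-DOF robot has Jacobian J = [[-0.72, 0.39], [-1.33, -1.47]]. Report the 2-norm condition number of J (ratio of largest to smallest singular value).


JJ^T eigenvalues: trace(JJ^T) = 4.6003, det(JJ^T) = det(J)^2 = 2.48724441
s_max^2 = (4.6003 + sqrt(11.21378245))/2 = 3.97449931
s_min^2 = (4.6003 - sqrt(11.21378245))/2 = 0.62580069
kappa = s_max/s_min = sqrt(3.97449931/0.62580069) = 2.5201

2.5201


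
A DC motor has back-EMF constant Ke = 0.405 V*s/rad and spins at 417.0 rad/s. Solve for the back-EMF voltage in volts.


V_emf = Ke * omega = 0.405*417.0 = 168.8850

168.8850 V


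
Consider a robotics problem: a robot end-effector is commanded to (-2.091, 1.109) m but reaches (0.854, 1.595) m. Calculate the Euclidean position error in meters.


dx = 0.854 - (-2.091) = 2.9450, dy = 1.595 - (1.109) = 0.4860
err = sqrt(8.673025 + 0.236196) = 2.9848

2.9848 m


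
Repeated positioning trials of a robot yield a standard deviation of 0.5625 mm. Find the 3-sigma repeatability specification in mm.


repeatability = 3*sigma = 3*0.5625 = 1.6875

1.6875 mm


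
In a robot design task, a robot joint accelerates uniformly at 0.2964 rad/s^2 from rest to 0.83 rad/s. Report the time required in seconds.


t = delta_omega / alpha = 0.83 / 0.2964 = 2.8003

2.8003 s


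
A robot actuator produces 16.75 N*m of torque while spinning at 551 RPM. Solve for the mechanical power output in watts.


omega = 551 * 2*pi/60 = 57.700585 rad/s
P = tau * omega = 16.75 * 57.700585 = 966.4848

966.4848 W


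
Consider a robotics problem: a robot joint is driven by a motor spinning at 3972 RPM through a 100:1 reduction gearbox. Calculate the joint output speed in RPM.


omega_joint = omega_motor / N = 3972 / 100 = 39.7200

39.7200 RPM


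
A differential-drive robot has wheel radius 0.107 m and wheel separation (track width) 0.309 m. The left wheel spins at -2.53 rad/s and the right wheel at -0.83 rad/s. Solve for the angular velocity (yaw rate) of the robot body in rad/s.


omega = r*(wR - wL)/L = 0.107*(-0.83 - (-2.53))/0.309 = 0.5887

0.5887 rad/s


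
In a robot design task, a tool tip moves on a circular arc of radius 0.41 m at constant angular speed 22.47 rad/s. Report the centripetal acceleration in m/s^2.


a_c = omega^2 * r = 22.47^2 * 0.41 = 207.0094

207.0094 m/s^2


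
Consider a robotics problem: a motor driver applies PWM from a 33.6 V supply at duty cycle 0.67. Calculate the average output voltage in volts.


V_avg = V_supply * D = 33.6*0.67 = 22.5120

22.5120 V


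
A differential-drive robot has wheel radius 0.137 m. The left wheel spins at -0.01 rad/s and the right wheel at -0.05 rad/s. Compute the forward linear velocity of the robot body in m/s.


v = r*(wR + wL)/2 = 0.137*(-0.05 + -0.01)/2 = -0.0041

-0.0041 m/s


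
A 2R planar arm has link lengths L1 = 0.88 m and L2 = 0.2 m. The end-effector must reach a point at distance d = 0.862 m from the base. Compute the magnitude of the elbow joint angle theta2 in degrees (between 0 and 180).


cos(th2) = (d^2 - L1^2 - L2^2)/(2*L1*L2) = (0.862^2 - 0.88^2 - 0.2^2)/(2*0.88*0.2) = -0.20271591
th2 = acos(-0.20271591) = 101.6958 deg

101.6958 degrees


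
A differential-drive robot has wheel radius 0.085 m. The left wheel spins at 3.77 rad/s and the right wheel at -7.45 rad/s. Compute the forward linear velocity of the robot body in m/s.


v = r*(wR + wL)/2 = 0.085*(-7.45 + 3.77)/2 = -0.1564

-0.1564 m/s


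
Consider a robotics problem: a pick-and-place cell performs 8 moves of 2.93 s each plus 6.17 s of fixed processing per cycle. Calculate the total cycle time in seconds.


T = 8*2.93 + 6.17 = 29.6100

29.6100 s


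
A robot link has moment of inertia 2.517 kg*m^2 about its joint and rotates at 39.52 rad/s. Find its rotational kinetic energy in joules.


KE = (1/2)*I*omega^2 = 0.5*2.517*39.52^2 = 1965.5636

1965.5636 J


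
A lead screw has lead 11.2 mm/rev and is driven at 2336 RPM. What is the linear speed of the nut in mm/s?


v = lead * (RPM/60) = 11.2*2336/60 = 436.0533

436.0533 mm/s


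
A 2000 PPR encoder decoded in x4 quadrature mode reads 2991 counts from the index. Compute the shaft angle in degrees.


angle = counts * 360 / (PPR*4) = 2991 * 360 / 8000 = 134.5950

134.5950 degrees


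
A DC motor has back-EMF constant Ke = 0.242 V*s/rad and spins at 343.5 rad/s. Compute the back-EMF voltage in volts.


V_emf = Ke * omega = 0.242*343.5 = 83.1270

83.1270 V


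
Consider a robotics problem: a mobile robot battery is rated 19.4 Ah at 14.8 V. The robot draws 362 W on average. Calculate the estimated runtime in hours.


E = 19.4*14.8 = 287.1200 Wh
t = E/P = 287.1200/362 = 0.7931

0.7931 hours


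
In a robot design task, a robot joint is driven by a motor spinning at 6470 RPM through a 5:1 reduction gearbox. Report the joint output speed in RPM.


omega_joint = omega_motor / N = 6470 / 5 = 1294.0000

1294.0000 RPM


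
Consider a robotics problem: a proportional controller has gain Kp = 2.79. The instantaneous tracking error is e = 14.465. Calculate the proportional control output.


u_P = Kp * e = 2.79 * 14.465 = 40.3573

40.3573


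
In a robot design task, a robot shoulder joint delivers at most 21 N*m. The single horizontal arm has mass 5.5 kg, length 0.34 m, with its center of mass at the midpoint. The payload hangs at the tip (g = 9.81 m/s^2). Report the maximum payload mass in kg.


tau_arm = m_arm*g*(L/2) = 5.5*9.81*0.34/2 = 9.1724 N*m
tau_payload = tau_max - tau_arm = 21 - 9.1724 = 11.8276
m_payload = tau_payload / (g*L) = 11.8276 / (9.81*0.34) = 3.5461

3.5461 kg


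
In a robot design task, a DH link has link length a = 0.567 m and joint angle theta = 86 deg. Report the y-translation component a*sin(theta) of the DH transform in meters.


a*sin(theta) = 0.567*sin(86 deg) = 0.5656

0.5656 m


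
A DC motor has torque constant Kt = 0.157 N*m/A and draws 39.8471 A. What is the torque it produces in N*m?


tau = Kt * I = 0.157*39.8471 = 6.2560

6.2560 N*m


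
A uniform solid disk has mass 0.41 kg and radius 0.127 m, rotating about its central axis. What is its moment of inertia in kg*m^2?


I = (1/2)*m*R^2 = 0.5*0.41*0.127^2 = 0.0033

0.0033 kg*m^2


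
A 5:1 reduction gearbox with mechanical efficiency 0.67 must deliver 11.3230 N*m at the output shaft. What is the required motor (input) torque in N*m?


tau_in = tau_out / (N * eta) = 11.3230 / (5 * 0.67) = 3.3800

3.3800 N*m


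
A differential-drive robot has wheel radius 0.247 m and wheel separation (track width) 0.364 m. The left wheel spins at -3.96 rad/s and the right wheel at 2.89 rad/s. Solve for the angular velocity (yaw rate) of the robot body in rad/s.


omega = r*(wR - wL)/L = 0.247*(2.89 - (-3.96))/0.364 = 4.6482

4.6482 rad/s


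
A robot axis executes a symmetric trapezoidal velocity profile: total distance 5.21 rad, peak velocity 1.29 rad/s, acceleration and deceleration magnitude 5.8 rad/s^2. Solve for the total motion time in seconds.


t_acc = v/a = 1.29/5.8 = 0.222414 s
d_acc = v^2/(2a) = 0.143457 rad (each ramp)
d_cruise = 5.21 - 2*0.143457 = 4.923086 rad
t_cruise = 4.923086/1.29 = 3.816346 s
t_total = 2*0.222414 + 3.816346 = 4.2612

4.2612 s


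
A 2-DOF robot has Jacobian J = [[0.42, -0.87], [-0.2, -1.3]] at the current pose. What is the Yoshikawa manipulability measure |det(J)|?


det(J) = 0.42*-1.3 - (-0.87)*(-0.2) = -0.7200
|det(J)| = 0.7200

0.7200


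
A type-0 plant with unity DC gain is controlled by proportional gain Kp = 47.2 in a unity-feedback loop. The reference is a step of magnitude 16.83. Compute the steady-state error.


e_ss = R/(1 + Kp) = 16.83/(1 + 47.2) = 16.83/48.2000 = 0.3492

0.3492


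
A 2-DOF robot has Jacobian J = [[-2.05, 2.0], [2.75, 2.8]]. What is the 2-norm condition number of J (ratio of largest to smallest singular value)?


JJ^T eigenvalues: trace(JJ^T) = 23.6050, det(JJ^T) = det(J)^2 = 126.33760000
s_max^2 = (23.6050 + sqrt(51.84562500))/2 = 15.40269531
s_min^2 = (23.6050 - sqrt(51.84562500))/2 = 8.20230469
kappa = s_max/s_min = sqrt(15.40269531/8.20230469) = 1.3703

1.3703


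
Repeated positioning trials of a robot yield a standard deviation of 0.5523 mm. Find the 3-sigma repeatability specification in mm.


repeatability = 3*sigma = 3*0.5523 = 1.6569

1.6569 mm


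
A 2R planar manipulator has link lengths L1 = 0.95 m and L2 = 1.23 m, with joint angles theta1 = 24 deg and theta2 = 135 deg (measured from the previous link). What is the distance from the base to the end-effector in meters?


x = L1*cos(th1) + L2*cos(th1+th2) = -0.280436
y = L1*sin(th1) + L2*sin(th1+th2) = 0.827192
d = sqrt(x^2 + y^2) = sqrt(0.078644 + 0.684247) = 0.8734

0.8734 m


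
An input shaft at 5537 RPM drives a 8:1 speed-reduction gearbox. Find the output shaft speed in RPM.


omega_out = omega_in / N = 5537 / 8 = 692.1250

692.1250 RPM


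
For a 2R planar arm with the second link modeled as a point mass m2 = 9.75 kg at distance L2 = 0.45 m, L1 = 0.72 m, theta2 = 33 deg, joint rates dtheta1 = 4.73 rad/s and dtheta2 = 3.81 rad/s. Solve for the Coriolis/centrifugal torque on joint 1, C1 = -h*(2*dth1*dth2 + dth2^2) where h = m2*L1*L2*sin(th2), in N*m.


h = m2*L1*L2*sin(th2) = 9.75*0.72*0.45*sin(33 deg) = 1.720515
C1 = -h*(2*4.73*3.81 + 3.81^2) = -1.720515*50.5587 = -86.9870

-86.9870 N*m


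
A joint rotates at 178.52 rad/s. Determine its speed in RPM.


RPM = 178.52 * 60/(2*pi) = 1704.7404

1704.7404 RPM


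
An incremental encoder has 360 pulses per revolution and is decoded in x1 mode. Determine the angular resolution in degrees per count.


resolution = 360 / (PPR * 1) = 360 / 360 = 1.0000

1.0000 degrees


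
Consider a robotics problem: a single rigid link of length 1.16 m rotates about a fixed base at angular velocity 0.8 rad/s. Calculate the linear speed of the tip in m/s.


v = L*omega = 1.16 * 0.8 = 0.9280

0.9280 m/s


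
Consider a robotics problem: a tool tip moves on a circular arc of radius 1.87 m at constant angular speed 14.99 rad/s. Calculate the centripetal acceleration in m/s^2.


a_c = omega^2 * r = 14.99^2 * 1.87 = 420.1892

420.1892 m/s^2


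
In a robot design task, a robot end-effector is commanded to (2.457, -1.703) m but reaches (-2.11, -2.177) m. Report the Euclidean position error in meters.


dx = -2.11 - (2.457) = -4.5670, dy = -2.177 - (-1.703) = -0.4740
err = sqrt(20.857489 + 0.224676) = 4.5915

4.5915 m


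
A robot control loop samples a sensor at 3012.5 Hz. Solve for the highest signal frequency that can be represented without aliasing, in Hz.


f_max = f_s/2 = 3012.5/2 = 1506.2500

1506.2500 Hz


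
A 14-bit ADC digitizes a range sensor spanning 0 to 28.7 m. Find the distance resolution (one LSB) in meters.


res = range / 2^n = 28.7/2^14 = 28.7/16384 = 0.0018

0.0018 m


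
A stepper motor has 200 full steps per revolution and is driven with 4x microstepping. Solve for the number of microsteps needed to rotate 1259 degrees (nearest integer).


step_size = 360/(200*4) = 360/800 = 0.450000 deg
n = 1259/(360/800) = 1259*800/360 = 2797.7778 -> 2798

2798 steps


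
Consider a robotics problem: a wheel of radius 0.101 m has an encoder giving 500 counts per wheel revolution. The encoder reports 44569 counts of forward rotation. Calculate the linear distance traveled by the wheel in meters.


revs = 44569/500 = 89.138000
d = revs * 2*pi*r = 89.138000 * 2*pi*0.101 = 56.5671

56.5671 m


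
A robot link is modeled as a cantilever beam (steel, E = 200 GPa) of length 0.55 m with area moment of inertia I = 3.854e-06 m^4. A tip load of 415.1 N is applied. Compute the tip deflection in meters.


delta = F*L^3/(3*E*I) = 415.1*0.55^3/(3*2.000e+11*3.854e-06)
      = 69.0622625/2312400 = 2.9866e-05

2.9866e-05 m


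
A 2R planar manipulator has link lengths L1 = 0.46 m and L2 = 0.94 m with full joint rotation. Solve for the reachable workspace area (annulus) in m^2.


r_max = L1 + L2 = 1.4000, r_min = |L1 - L2| = 0.4800
A = pi*(r_max^2 - r_min^2) = pi*(1.9600 - 0.2304) = 5.4337

5.4337 m^2


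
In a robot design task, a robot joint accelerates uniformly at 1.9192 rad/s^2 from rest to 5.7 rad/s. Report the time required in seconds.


t = delta_omega / alpha = 5.7 / 1.9192 = 2.9700

2.9700 s


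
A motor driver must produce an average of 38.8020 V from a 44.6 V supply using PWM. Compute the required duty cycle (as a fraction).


D = V_avg/V_supply = 38.8020/44.6 = 0.8700

0.8700


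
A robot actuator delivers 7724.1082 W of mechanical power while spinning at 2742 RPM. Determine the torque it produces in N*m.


omega = 2742 * 2*pi/60 = 287.141569 rad/s
tau = P / omega = 7724.1082 / 287.141569 = 26.9000

26.9000 N*m


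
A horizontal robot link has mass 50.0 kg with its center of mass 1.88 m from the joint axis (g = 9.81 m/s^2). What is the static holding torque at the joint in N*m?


tau = m*g*L = 50.0 * 9.81 * 1.88 = 922.1400

922.1400 N*m


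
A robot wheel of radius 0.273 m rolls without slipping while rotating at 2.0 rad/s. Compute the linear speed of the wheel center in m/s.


v = omega * r = 2.0 * 0.273 = 0.5460

0.5460 m/s


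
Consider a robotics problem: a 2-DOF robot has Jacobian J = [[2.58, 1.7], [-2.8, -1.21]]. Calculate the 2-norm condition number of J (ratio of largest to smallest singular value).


JJ^T eigenvalues: trace(JJ^T) = 18.8505, det(JJ^T) = det(J)^2 = 2.68369924
s_max^2 = (18.8505 + sqrt(344.60655329))/2 = 18.70704069
s_min^2 = (18.8505 - sqrt(344.60655329))/2 = 0.14345931
kappa = s_max/s_min = sqrt(18.70704069/0.14345931) = 11.4193

11.4193


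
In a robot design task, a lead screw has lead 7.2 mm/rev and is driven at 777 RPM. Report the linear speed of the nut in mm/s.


v = lead * (RPM/60) = 7.2*777/60 = 93.2400

93.2400 mm/s


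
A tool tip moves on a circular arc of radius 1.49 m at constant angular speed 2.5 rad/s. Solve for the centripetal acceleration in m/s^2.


a_c = omega^2 * r = 2.5^2 * 1.49 = 9.3125

9.3125 m/s^2


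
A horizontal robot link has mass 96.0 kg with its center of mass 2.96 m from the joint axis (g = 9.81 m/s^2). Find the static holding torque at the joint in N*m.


tau = m*g*L = 96.0 * 9.81 * 2.96 = 2787.6096

2787.6096 N*m


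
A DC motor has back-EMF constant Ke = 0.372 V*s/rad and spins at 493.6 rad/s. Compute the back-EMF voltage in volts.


V_emf = Ke * omega = 0.372*493.6 = 183.6192

183.6192 V


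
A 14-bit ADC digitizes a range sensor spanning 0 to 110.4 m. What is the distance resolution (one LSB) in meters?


res = range / 2^n = 110.4/2^14 = 110.4/16384 = 0.0067

0.0067 m


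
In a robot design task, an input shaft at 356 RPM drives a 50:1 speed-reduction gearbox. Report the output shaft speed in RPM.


omega_out = omega_in / N = 356 / 50 = 7.1200

7.1200 RPM


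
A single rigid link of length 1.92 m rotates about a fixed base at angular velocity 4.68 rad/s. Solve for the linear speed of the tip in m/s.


v = L*omega = 1.92 * 4.68 = 8.9856

8.9856 m/s


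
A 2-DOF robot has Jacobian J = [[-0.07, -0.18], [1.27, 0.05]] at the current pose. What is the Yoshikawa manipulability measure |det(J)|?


det(J) = -0.07*0.05 - (-0.18)*(1.27) = 0.2251
|det(J)| = 0.2251

0.2251


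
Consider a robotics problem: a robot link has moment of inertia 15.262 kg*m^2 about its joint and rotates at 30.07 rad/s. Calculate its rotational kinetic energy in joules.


KE = (1/2)*I*omega^2 = 0.5*15.262*30.07^2 = 6899.9876

6899.9876 J


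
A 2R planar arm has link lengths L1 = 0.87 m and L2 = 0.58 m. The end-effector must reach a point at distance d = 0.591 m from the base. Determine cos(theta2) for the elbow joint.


cos(th2) = (d^2 - L1^2 - L2^2)/(2*L1*L2) = (0.591^2 - 0.87^2 - 0.58^2)/(2*0.87*0.58) = -0.7372

-0.7372


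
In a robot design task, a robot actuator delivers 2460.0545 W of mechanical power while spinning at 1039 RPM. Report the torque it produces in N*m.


omega = 1039 * 2*pi/60 = 108.803826 rad/s
tau = P / omega = 2460.0545 / 108.803826 = 22.6100

22.6100 N*m


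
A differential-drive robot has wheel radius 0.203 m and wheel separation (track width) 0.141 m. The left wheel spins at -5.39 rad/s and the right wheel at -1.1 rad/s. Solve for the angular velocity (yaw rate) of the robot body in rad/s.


omega = r*(wR - wL)/L = 0.203*(-1.1 - (-5.39))/0.141 = 6.1764

6.1764 rad/s


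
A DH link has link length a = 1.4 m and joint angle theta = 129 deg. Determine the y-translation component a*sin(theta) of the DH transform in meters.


a*sin(theta) = 1.4*sin(129 deg) = 1.0880

1.0880 m


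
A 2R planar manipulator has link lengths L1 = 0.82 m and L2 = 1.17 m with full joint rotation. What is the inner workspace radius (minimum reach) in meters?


r_min = |L1 - L2| = |0.82 - 1.17| = 0.3500

0.3500 m


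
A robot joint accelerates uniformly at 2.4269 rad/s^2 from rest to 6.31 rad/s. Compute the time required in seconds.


t = delta_omega / alpha = 6.31 / 2.4269 = 2.6000

2.6000 s


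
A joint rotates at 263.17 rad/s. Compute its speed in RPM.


RPM = 263.17 * 60/(2*pi) = 2513.0884

2513.0884 RPM


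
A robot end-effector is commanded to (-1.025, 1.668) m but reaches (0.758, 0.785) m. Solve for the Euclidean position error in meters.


dx = 0.758 - (-1.025) = 1.7830, dy = 0.785 - (1.668) = -0.8830
err = sqrt(3.179089 + 0.779689) = 1.9897

1.9897 m


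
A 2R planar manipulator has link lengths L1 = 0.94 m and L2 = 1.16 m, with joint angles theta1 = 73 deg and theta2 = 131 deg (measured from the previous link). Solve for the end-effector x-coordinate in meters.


x = L1*cos(th1) + L2*cos(th1+th2) = 0.94*cos(73 deg) + 1.16*cos(204 deg) = -0.7849

-0.7849 m


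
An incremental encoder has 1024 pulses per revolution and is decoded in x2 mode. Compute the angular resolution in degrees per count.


resolution = 360 / (PPR * 2) = 360 / 2048 = 0.1758

0.1758 degrees


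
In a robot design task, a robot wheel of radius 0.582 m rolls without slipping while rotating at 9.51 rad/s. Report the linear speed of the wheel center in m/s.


v = omega * r = 9.51 * 0.582 = 5.5348

5.5348 m/s


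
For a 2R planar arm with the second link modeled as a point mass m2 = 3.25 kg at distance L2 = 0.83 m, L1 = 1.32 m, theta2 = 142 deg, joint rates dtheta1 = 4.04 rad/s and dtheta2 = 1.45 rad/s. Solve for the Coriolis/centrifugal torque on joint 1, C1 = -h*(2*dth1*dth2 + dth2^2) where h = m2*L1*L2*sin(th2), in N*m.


h = m2*L1*L2*sin(th2) = 3.25*1.32*0.83*sin(142 deg) = 2.192186
C1 = -h*(2*4.04*1.45 + 1.45^2) = -2.192186*13.8185 = -30.2927

-30.2927 N*m


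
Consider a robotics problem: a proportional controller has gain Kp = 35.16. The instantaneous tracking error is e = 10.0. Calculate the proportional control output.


u_P = Kp * e = 35.16 * 10.0 = 351.6000

351.6000


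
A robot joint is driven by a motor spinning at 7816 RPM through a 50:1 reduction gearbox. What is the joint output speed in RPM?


omega_joint = omega_motor / N = 7816 / 50 = 156.3200

156.3200 RPM


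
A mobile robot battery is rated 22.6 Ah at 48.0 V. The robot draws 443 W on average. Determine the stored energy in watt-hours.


E = capacity * V = 22.6*48.0 = 1084.8000

1084.8000 Wh


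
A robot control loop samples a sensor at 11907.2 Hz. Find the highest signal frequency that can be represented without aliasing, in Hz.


f_max = f_s/2 = 11907.2/2 = 5953.6000

5953.6000 Hz


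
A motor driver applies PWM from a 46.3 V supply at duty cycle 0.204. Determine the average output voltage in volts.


V_avg = V_supply * D = 46.3*0.204 = 9.4452

9.4452 V


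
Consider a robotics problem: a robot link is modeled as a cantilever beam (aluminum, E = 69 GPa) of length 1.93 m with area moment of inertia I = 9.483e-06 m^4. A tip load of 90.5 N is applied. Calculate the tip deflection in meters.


delta = F*L^3/(3*E*I) = 90.5*1.93^3/(3*6.900e+10*9.483e-06)
      = 650.6096585/1962981 = 3.3144e-04

3.3144e-04 m


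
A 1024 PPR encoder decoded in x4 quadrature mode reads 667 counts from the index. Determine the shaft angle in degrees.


angle = counts * 360 / (PPR*4) = 667 * 360 / 4096 = 58.6230

58.6230 degrees


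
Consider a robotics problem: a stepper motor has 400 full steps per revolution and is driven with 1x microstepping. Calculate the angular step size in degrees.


step = 360/(400*1) = 360/400 = 0.9000

0.9000 degrees


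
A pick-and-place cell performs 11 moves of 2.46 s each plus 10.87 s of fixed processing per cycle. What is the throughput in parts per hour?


T_cycle = 11*2.46 + 10.87 = 37.9300 s
rate = 3600/T = 94.9117

94.9117 parts/hour


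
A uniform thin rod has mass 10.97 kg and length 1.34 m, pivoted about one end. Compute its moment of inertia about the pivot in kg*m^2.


I = (1/3)*m*L^2 = (1/3)*10.97*1.34^2 = 6.5659

6.5659 kg*m^2


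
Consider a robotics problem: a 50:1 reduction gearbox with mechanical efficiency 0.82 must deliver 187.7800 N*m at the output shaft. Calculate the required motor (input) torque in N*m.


tau_in = tau_out / (N * eta) = 187.7800 / (50 * 0.82) = 4.5800

4.5800 N*m


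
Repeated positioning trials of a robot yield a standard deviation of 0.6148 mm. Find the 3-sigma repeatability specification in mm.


repeatability = 3*sigma = 3*0.6148 = 1.8444

1.8444 mm


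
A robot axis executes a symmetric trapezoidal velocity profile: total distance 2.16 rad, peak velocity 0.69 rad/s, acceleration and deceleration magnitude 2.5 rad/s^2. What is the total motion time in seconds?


t_acc = v/a = 0.69/2.5 = 0.276000 s
d_acc = v^2/(2a) = 0.095220 rad (each ramp)
d_cruise = 2.16 - 2*0.095220 = 1.969560 rad
t_cruise = 1.969560/0.69 = 2.854435 s
t_total = 2*0.276000 + 2.854435 = 3.4064

3.4064 s


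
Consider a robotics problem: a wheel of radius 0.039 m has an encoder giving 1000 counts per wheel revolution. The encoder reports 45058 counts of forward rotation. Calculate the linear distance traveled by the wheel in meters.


revs = 45058/1000 = 45.058000
d = revs * 2*pi*r = 45.058000 * 2*pi*0.039 = 11.0412

11.0412 m


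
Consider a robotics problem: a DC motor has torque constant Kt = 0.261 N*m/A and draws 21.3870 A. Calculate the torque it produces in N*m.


tau = Kt * I = 0.261*21.3870 = 5.5820

5.5820 N*m


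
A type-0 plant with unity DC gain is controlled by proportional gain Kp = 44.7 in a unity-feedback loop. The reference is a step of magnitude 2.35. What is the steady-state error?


e_ss = R/(1 + Kp) = 2.35/(1 + 44.7) = 2.35/45.7000 = 0.0514

0.0514


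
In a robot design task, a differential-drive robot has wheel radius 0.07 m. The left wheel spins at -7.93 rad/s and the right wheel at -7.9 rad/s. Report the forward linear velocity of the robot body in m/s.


v = r*(wR + wL)/2 = 0.07*(-7.9 + -7.93)/2 = -0.5541

-0.5541 m/s


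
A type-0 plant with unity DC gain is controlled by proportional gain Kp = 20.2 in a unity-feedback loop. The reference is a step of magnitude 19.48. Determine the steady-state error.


e_ss = R/(1 + Kp) = 19.48/(1 + 20.2) = 19.48/21.2000 = 0.9189

0.9189


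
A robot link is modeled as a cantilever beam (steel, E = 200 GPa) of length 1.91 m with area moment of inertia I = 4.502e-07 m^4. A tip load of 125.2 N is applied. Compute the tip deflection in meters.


delta = F*L^3/(3*E*I) = 125.2*1.91^3/(3*2.000e+11*4.502e-07)
      = 872.3774492/270120 = 0.0032

0.0032 m


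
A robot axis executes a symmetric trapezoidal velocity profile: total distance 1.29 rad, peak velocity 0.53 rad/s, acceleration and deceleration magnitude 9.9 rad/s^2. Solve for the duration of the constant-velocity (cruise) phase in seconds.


t_acc = v/a = 0.053535 s, d_acc = v^2/(2a) = 0.014187 rad each
d_cruise = 1.29 - 2*0.014187 = 1.261626 rad
t_cruise = d_cruise/v = 1.261626/0.53 = 2.3804

2.3804 s


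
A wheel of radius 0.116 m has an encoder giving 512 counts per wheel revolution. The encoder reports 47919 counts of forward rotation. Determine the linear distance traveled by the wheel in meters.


revs = 47919/512 = 93.591797
d = revs * 2*pi*r = 93.591797 * 2*pi*0.116 = 68.2143

68.2143 m


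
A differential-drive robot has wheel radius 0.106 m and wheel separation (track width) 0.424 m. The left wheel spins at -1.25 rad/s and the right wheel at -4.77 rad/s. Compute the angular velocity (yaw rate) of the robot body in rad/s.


omega = r*(wR - wL)/L = 0.106*(-4.77 - (-1.25))/0.424 = -0.8800

-0.8800 rad/s


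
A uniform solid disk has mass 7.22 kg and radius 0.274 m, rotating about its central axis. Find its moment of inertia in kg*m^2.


I = (1/2)*m*R^2 = 0.5*7.22*0.274^2 = 0.2710

0.2710 kg*m^2


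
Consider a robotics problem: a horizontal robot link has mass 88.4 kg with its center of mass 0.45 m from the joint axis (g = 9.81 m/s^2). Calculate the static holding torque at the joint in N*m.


tau = m*g*L = 88.4 * 9.81 * 0.45 = 390.2418

390.2418 N*m


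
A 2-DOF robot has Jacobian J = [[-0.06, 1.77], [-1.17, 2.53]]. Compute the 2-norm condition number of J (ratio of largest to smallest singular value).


JJ^T eigenvalues: trace(JJ^T) = 10.9063, det(JJ^T) = det(J)^2 = 3.68294481
s_max^2 = (10.9063 + sqrt(104.21560045))/2 = 10.55745212
s_min^2 = (10.9063 - sqrt(104.21560045))/2 = 0.34884788
kappa = s_max/s_min = sqrt(10.55745212/0.34884788) = 5.5013

5.5013


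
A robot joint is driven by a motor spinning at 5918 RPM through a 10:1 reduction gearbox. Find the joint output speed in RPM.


omega_joint = omega_motor / N = 5918 / 10 = 591.8000

591.8000 RPM


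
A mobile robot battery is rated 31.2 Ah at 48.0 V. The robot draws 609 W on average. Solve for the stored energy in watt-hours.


E = capacity * V = 31.2*48.0 = 1497.6000

1497.6000 Wh


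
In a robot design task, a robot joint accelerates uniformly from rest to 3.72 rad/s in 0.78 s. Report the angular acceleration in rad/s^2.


alpha = delta_omega / t = 3.72 / 0.78 = 4.7692

4.7692 rad/s^2


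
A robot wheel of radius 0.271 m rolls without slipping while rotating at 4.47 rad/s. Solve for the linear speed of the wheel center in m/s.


v = omega * r = 4.47 * 0.271 = 1.2114

1.2114 m/s


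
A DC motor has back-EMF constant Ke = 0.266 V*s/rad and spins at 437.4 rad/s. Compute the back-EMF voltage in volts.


V_emf = Ke * omega = 0.266*437.4 = 116.3484

116.3484 V


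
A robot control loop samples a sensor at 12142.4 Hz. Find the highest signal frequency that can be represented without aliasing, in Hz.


f_max = f_s/2 = 12142.4/2 = 6071.2000

6071.2000 Hz


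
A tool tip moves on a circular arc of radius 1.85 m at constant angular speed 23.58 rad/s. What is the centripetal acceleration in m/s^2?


a_c = omega^2 * r = 23.58^2 * 1.85 = 1028.6303

1028.6303 m/s^2


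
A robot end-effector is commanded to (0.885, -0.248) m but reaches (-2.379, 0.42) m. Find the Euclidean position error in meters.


dx = -2.379 - (0.885) = -3.2640, dy = 0.42 - (-0.248) = 0.6680
err = sqrt(10.653696 + 0.446224) = 3.3317

3.3317 m


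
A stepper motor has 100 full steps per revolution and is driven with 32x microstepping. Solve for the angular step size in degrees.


step = 360/(100*32) = 360/3200 = 0.1125

0.1125 degrees


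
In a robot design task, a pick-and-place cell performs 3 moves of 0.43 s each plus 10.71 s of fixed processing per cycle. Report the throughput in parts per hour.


T_cycle = 3*0.43 + 10.71 = 12.0000 s
rate = 3600/T = 300.0000

300.0000 parts/hour


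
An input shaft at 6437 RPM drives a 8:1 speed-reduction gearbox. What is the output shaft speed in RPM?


omega_out = omega_in / N = 6437 / 8 = 804.6250

804.6250 RPM


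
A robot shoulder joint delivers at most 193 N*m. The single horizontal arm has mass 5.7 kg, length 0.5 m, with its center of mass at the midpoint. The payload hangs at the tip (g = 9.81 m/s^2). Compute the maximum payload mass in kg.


tau_arm = m_arm*g*(L/2) = 5.7*9.81*0.5/2 = 13.9793 N*m
tau_payload = tau_max - tau_arm = 193 - 13.9793 = 179.0207
m_payload = tau_payload / (g*L) = 179.0207 / (9.81*0.5) = 36.4976

36.4976 kg


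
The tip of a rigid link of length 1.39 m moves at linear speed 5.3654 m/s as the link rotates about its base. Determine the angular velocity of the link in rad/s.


omega = v / L = 5.3654 / 1.39 = 3.8600

3.8600 rad/s


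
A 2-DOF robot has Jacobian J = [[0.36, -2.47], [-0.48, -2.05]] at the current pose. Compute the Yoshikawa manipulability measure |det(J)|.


det(J) = 0.36*-2.05 - (-2.47)*(-0.48) = -1.9236
|det(J)| = 1.9236

1.9236


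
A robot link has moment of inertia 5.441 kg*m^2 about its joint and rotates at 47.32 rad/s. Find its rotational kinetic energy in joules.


KE = (1/2)*I*omega^2 = 0.5*5.441*47.32^2 = 6091.6957

6091.6957 J


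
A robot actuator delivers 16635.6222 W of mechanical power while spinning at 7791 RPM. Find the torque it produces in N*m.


omega = 7791 * 2*pi/60 = 815.871612 rad/s
tau = P / omega = 16635.6222 / 815.871612 = 20.3900

20.3900 N*m


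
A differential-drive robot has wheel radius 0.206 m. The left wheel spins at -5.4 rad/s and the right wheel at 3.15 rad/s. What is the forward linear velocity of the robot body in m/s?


v = r*(wR + wL)/2 = 0.206*(3.15 + -5.4)/2 = -0.2318

-0.2318 m/s


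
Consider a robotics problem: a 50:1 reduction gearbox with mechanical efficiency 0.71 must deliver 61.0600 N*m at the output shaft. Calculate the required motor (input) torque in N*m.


tau_in = tau_out / (N * eta) = 61.0600 / (50 * 0.71) = 1.7200

1.7200 N*m


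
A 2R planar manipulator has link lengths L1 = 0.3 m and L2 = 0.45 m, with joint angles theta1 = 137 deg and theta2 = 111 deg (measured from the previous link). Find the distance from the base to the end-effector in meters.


x = L1*cos(th1) + L2*cos(th1+th2) = -0.387979
y = L1*sin(th1) + L2*sin(th1+th2) = -0.212633
d = sqrt(x^2 + y^2) = sqrt(0.150528 + 0.045213) = 0.4424

0.4424 m


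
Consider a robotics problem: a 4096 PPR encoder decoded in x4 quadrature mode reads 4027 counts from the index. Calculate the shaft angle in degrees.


angle = counts * 360 / (PPR*4) = 4027 * 360 / 16384 = 88.4839

88.4839 degrees


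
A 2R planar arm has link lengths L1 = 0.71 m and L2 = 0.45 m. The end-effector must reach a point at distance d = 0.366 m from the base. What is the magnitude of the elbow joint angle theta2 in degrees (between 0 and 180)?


cos(th2) = (d^2 - L1^2 - L2^2)/(2*L1*L2) = (0.366^2 - 0.71^2 - 0.45^2)/(2*0.71*0.45) = -0.89615649
th2 = acos(-0.89615649) = 153.6574 deg

153.6574 degrees


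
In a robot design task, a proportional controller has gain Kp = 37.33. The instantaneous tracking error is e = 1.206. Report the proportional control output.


u_P = Kp * e = 37.33 * 1.206 = 45.0200

45.0200


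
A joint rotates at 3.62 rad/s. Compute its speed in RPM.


RPM = 3.62 * 60/(2*pi) = 34.5685

34.5685 RPM


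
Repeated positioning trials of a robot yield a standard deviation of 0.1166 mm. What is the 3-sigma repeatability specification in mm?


repeatability = 3*sigma = 3*0.1166 = 0.3498

0.3498 mm


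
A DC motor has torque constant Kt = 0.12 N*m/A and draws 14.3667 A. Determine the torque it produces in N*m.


tau = Kt * I = 0.12*14.3667 = 1.7240

1.7240 N*m


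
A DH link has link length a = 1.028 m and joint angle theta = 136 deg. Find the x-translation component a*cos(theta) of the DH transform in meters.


a*cos(theta) = 1.028*cos(136 deg) = -0.7395

-0.7395 m


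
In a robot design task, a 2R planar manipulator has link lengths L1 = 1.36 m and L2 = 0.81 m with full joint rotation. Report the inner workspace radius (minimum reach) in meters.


r_min = |L1 - L2| = |1.36 - 0.81| = 0.5500

0.5500 m


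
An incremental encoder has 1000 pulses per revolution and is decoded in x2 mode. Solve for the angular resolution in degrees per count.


resolution = 360 / (PPR * 2) = 360 / 2000 = 0.1800

0.1800 degrees
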